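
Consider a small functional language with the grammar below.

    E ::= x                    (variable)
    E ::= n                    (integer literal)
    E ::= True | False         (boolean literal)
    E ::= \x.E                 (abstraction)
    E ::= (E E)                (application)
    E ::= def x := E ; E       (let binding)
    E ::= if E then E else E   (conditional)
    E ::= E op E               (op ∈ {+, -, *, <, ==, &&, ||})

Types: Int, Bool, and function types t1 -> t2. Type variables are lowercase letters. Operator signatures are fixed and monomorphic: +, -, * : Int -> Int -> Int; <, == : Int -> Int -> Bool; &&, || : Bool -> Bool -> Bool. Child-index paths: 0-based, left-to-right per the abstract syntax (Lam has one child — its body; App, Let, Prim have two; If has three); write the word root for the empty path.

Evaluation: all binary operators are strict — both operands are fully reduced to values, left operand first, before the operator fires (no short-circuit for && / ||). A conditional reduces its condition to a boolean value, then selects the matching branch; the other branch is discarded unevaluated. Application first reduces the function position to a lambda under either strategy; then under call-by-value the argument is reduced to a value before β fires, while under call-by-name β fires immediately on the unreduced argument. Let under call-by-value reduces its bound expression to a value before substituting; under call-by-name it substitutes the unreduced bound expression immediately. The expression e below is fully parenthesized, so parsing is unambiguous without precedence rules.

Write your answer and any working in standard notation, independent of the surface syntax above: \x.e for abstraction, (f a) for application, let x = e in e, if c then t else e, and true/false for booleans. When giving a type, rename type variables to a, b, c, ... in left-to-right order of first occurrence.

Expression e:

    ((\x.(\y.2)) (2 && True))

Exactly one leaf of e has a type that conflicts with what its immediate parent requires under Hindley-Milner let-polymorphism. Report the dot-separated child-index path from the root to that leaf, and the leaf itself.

Trace:
\y._ : b -> Int
\x._ : a -> b -> Int
  unify Int ~ Bool
  FAIL: mismatch Int ~ Bool

Answer: 1.0 : 2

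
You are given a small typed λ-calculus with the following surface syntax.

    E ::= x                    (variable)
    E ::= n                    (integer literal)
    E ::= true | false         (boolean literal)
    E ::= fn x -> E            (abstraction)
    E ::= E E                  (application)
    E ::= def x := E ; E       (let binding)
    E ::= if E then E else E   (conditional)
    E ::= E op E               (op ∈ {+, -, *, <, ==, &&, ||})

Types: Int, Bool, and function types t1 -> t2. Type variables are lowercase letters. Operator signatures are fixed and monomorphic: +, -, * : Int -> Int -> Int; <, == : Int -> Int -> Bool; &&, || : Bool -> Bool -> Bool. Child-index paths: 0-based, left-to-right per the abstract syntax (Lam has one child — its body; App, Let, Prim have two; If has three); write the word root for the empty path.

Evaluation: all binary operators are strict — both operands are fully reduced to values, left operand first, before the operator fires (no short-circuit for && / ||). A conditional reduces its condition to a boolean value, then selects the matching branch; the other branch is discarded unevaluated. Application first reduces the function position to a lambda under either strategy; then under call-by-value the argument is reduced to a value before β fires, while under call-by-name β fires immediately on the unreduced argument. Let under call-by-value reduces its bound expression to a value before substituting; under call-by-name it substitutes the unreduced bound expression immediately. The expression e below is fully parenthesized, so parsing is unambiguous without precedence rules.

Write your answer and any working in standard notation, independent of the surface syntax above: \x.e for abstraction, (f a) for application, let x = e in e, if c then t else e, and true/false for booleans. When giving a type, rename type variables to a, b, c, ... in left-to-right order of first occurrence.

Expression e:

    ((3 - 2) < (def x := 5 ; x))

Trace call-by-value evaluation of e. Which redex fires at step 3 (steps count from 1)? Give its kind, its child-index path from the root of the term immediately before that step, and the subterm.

Working:
step 0: ((3 - 2) < (let x = 5 in x))
step 1: [delta@0] (1 < (let x = 5 in x))
step 2: [let@1] (1 < 5)
step 3: [delta@root] true

Answer: delta at root : (1 < 5)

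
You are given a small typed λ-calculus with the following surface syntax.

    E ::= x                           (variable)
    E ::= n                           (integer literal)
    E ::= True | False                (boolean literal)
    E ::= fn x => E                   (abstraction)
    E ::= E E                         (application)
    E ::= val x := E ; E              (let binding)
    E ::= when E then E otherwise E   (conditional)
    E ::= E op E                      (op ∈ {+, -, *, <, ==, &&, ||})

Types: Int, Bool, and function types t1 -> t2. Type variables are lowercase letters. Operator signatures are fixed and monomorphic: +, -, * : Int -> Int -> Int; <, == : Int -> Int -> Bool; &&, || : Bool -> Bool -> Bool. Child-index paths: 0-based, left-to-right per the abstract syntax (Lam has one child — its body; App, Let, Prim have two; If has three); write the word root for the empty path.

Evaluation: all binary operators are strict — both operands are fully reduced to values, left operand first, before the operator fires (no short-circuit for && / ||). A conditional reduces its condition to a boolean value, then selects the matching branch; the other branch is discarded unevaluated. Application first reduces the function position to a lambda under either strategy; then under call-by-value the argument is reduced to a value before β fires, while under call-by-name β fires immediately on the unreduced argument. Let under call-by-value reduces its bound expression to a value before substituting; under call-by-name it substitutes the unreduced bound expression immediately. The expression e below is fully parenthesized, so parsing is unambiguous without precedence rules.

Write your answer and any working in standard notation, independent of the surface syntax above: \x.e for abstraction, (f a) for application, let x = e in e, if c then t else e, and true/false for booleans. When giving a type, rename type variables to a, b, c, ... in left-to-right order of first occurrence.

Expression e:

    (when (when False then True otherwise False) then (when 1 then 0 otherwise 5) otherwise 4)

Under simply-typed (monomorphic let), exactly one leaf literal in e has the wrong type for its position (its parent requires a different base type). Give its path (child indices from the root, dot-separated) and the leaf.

Trace:
  unify Bool ~ Bool
  unify Bool ~ Bool
  unify Bool ~ Bool
  unify Int ~ Bool
  FAIL: mismatch Int ~ Bool

Answer: 1.0 : 1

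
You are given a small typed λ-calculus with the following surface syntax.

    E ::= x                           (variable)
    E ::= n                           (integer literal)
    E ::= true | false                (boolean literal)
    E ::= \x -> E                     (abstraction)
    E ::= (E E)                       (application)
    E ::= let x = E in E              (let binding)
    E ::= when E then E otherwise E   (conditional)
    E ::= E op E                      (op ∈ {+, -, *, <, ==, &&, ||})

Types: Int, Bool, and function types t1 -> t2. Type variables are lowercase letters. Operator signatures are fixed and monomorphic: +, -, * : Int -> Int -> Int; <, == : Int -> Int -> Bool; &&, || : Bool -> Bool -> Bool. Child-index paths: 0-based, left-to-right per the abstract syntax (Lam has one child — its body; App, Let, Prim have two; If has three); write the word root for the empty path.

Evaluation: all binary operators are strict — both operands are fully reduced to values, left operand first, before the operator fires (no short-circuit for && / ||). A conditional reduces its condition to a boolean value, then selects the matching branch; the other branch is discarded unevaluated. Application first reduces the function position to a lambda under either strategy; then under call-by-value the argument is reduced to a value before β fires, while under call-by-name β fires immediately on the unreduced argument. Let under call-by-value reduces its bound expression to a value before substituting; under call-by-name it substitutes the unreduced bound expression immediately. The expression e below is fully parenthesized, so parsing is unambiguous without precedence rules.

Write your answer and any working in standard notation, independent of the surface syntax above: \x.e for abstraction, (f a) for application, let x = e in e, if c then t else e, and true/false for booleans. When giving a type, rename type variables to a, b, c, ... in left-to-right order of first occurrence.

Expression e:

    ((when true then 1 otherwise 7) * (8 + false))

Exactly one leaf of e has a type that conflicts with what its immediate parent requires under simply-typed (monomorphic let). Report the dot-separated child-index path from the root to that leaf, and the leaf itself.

Answer: 1.1 : false

Trace:
  unify Bool ~ Bool
  unify Int ~ Int
  unify Int ~ Int
  unify Int ~ Int
  unify Bool ~ Int
  FAIL: mismatch Bool ~ Int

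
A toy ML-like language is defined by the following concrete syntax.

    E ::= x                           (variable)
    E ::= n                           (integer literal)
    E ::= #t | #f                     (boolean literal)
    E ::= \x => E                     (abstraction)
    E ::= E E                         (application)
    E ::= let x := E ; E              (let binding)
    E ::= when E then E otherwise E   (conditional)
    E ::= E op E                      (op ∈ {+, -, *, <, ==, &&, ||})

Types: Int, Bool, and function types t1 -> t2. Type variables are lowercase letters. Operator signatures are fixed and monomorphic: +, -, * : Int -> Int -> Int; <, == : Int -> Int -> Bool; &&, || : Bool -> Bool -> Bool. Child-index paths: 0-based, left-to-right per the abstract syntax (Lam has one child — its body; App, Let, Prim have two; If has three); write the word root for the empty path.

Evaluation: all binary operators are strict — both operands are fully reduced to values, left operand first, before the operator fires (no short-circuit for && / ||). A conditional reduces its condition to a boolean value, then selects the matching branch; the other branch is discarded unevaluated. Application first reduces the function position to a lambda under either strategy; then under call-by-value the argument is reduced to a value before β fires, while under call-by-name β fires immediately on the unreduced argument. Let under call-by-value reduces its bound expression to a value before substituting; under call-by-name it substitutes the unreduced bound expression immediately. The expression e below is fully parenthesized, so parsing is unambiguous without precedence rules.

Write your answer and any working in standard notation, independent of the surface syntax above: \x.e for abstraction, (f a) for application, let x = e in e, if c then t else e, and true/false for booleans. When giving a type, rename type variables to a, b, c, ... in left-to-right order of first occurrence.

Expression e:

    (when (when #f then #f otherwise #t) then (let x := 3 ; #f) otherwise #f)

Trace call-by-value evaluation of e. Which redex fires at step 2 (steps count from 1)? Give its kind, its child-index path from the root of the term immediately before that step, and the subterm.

Answer: if at root : (if true then (let x = 3 in false) else false)

Working:
step 0: (if (if false then false else true) then (let x = 3 in false) else false)
step 1: [if@0] (if true then (let x = 3 in false) else false)
step 2: [if@root] (let x = 3 in false)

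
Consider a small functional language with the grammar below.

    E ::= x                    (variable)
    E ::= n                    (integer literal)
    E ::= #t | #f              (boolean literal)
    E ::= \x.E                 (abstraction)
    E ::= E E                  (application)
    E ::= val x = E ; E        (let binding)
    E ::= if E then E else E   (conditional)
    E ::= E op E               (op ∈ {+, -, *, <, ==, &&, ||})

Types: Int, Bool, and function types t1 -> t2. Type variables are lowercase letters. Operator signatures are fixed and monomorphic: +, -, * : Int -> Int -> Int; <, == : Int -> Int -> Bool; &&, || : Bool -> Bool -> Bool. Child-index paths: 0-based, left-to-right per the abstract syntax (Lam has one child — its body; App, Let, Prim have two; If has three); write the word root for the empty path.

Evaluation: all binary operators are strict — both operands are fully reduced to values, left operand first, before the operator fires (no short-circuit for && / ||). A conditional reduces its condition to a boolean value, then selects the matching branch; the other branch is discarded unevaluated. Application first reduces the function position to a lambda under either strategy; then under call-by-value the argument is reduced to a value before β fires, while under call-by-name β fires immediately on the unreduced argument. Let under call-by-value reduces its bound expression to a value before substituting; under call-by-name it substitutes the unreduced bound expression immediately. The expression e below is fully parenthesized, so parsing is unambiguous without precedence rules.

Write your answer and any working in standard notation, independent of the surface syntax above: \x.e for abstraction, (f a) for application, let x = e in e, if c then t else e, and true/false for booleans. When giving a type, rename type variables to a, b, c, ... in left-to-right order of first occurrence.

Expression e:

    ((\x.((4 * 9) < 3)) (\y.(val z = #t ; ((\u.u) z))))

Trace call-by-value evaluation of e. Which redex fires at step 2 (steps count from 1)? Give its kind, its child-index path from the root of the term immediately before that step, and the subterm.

Working:
step 0: ((\x.((4 * 9) < 3)) (\y.(let z = true in ((\u.u) z))))
step 1: [beta@root] ((4 * 9) < 3)
step 2: [delta@0] (36 < 3)

Answer: delta at 0 : (4 * 9)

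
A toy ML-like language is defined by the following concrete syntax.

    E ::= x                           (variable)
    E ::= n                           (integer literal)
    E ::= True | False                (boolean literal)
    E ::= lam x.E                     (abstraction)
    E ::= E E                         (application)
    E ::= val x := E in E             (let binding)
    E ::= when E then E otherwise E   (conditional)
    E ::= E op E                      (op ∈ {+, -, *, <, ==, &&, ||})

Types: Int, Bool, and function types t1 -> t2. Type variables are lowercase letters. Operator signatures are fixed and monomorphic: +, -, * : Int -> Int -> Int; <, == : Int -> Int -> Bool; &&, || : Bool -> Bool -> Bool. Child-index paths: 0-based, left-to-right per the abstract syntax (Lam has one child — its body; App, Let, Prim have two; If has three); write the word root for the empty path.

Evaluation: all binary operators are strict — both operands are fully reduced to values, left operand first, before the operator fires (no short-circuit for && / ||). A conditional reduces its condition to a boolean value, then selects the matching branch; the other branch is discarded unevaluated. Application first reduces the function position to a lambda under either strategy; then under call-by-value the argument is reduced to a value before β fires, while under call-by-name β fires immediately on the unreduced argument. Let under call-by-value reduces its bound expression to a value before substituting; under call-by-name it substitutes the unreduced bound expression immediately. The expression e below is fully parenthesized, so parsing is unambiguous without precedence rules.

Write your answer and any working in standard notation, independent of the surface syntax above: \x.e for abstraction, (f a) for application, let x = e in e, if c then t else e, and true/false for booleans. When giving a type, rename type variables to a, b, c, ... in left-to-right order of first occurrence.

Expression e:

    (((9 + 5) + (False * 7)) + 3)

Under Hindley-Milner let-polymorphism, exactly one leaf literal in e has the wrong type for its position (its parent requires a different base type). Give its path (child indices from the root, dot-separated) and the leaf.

Answer: 0.1.0 : false

Derivation:
  unify Int ~ Int
  unify Int ~ Int
  unify Int ~ Int
  unify Bool ~ Int
  FAIL: mismatch Bool ~ Int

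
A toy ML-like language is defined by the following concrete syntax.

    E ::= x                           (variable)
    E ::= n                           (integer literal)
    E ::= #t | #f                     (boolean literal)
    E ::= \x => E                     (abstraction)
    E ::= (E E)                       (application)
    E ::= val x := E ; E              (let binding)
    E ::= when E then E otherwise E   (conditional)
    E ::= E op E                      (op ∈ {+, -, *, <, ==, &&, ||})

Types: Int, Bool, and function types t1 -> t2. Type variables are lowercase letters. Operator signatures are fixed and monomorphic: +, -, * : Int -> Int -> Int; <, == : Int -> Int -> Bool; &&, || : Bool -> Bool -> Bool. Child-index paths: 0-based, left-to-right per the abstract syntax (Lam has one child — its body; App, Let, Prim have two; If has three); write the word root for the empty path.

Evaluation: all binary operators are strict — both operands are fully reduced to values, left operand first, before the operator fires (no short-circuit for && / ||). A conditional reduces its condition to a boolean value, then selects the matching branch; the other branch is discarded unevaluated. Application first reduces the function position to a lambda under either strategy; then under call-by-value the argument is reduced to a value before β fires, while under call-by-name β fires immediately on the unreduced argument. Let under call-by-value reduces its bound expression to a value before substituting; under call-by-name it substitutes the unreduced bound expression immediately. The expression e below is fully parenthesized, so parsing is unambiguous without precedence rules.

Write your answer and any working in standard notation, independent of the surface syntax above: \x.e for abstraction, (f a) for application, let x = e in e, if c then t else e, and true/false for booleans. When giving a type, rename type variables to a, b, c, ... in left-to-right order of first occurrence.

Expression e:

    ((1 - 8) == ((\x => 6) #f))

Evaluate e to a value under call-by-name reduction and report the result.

Derivation:
step 0: ((1 - 8) == ((\x.6) false))
step 1: [delta@0] (-7 == ((\x.6) false))
step 2: [beta@1] (-7 == 6)
step 3: [delta@root] false

Answer: false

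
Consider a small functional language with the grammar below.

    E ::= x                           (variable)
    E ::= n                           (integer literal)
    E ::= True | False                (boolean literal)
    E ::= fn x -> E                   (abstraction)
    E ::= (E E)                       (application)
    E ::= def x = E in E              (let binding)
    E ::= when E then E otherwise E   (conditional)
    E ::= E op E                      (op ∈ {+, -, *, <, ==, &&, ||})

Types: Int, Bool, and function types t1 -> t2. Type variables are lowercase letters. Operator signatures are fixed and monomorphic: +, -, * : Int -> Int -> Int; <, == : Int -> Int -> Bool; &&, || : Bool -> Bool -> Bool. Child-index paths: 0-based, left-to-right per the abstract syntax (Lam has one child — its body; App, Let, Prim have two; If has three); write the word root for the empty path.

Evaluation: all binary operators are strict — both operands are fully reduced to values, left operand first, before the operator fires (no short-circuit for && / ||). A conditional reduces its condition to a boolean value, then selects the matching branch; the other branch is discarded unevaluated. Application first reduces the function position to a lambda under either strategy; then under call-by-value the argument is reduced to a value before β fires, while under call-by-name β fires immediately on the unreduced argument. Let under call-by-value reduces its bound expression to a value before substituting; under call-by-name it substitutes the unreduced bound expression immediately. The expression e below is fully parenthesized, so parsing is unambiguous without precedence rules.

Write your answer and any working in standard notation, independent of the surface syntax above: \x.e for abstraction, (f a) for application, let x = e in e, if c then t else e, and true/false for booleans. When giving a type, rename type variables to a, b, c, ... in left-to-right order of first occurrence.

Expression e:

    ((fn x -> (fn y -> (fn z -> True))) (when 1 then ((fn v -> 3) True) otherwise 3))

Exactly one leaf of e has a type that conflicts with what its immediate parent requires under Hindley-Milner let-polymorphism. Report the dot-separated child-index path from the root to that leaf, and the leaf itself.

Derivation:
\z._ : c -> Bool
\y._ : b -> c -> Bool
\x._ : a -> b -> c -> Bool
  unify Int ~ Bool
  FAIL: mismatch Int ~ Bool

Answer: 1.0 : 1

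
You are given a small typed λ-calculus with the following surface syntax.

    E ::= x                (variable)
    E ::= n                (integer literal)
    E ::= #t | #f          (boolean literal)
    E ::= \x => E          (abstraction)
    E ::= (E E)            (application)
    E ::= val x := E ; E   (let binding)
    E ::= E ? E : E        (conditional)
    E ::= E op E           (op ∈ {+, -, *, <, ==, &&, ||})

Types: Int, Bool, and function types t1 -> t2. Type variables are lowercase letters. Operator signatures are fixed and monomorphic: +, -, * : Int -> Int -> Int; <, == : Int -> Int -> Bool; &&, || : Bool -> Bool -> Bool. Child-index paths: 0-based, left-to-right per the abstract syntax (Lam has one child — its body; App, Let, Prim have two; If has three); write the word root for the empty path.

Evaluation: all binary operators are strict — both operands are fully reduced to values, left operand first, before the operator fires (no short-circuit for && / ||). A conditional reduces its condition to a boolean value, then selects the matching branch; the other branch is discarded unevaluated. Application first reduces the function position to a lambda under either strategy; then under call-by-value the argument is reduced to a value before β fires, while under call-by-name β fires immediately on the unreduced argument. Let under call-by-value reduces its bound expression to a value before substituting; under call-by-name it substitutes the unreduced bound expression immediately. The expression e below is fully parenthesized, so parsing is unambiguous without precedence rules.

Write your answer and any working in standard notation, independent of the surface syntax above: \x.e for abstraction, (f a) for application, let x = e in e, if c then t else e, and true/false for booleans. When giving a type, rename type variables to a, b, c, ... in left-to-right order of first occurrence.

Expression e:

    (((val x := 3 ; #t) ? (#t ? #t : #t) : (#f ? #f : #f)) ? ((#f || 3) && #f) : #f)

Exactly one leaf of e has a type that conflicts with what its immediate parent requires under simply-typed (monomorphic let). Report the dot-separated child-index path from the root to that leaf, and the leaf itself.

Trace:
let x : Int
  unify Bool ~ Bool
  unify Bool ~ Bool
  unify Bool ~ Bool
  unify Bool ~ Bool
  unify Bool ~ Bool
  unify Bool ~ Bool
  unify Bool ~ Bool
  unify Bool ~ Bool
  unify Int ~ Bool
  FAIL: mismatch Int ~ Bool

Answer: 1.0.1 : 3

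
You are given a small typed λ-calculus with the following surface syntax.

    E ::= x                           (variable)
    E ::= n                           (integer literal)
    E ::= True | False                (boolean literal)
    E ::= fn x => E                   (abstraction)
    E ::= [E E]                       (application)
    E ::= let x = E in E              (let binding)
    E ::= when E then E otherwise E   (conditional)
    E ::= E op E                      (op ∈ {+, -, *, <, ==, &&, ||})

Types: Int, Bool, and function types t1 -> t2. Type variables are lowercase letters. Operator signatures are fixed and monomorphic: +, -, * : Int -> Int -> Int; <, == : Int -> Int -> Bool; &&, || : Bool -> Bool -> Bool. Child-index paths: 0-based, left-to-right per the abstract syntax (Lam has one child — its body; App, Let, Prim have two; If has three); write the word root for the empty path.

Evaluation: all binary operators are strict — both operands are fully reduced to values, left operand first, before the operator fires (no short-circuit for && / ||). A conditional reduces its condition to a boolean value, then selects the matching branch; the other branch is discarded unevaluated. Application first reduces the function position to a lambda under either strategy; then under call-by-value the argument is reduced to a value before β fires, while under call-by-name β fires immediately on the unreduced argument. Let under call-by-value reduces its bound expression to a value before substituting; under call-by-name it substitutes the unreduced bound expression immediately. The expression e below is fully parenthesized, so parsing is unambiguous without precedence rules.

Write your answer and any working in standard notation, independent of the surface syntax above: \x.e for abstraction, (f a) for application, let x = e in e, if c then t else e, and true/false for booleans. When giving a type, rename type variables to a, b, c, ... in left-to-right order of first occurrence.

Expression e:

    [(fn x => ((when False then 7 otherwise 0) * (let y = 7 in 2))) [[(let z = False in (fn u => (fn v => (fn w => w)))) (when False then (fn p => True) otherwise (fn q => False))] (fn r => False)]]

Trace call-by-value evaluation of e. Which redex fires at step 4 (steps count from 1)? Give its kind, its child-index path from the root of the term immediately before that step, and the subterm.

Derivation:
step 0: ((\x.((if false then 7 else 0) * (let y = 7 in 2))) (((let z = false in (\u.(\v.(\w.w)))) (if false then (\p.true) else (\q.false))) (\r.false)))
step 1: [let@1.0.0] ((\x.((if false then 7 else 0) * (let y = 7 in 2))) (((\u.(\v.(\w.w))) (if false then (\p.true) else (\q.false))) (\r.false)))
step 2: [if@1.0.1] ((\x.((if false then 7 else 0) * (let y = 7 in 2))) (((\u.(\v.(\w.w))) (\q.false)) (\r.false)))
step 3: [beta@1.0] ((\x.((if false then 7 else 0) * (let y = 7 in 2))) ((\v.(\w.w)) (\r.false)))
step 4: [beta@1] ((\x.((if false then 7 else 0) * (let y = 7 in 2))) (\w.w))

Answer: beta at 1 : ((\v.(\w.w)) (\r.false))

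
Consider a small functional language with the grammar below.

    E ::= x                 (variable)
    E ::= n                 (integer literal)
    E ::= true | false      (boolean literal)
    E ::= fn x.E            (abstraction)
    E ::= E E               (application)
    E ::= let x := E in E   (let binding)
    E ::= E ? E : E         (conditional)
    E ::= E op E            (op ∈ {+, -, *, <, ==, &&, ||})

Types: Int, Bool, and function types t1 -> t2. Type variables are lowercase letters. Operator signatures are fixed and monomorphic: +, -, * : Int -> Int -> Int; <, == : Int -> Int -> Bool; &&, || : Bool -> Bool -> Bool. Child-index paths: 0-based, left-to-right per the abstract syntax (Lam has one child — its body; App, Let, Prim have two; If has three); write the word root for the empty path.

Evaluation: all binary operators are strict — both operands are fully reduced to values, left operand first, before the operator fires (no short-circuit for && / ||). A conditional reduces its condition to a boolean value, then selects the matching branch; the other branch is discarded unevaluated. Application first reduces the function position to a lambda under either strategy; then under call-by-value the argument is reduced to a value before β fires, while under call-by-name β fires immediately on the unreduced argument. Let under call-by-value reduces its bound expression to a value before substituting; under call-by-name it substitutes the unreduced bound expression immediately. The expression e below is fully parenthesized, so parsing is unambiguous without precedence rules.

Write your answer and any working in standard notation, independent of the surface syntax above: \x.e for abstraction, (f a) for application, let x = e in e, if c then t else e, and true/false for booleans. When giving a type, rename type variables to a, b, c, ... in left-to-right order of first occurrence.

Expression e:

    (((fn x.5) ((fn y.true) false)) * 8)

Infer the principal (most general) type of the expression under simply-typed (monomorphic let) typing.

Derivation:
\x._ : a -> Int
\y._ : b -> Bool
  unify b -> Bool ~ Bool -> c
  unify b ~ Bool
  unify Bool ~ c
_ _ : Bool
  unify a -> Int ~ Bool -> d
  unify a ~ Bool
  unify Int ~ d
_ _ : Int
  unify Int ~ Int
  unify Int ~ Int

Answer: Int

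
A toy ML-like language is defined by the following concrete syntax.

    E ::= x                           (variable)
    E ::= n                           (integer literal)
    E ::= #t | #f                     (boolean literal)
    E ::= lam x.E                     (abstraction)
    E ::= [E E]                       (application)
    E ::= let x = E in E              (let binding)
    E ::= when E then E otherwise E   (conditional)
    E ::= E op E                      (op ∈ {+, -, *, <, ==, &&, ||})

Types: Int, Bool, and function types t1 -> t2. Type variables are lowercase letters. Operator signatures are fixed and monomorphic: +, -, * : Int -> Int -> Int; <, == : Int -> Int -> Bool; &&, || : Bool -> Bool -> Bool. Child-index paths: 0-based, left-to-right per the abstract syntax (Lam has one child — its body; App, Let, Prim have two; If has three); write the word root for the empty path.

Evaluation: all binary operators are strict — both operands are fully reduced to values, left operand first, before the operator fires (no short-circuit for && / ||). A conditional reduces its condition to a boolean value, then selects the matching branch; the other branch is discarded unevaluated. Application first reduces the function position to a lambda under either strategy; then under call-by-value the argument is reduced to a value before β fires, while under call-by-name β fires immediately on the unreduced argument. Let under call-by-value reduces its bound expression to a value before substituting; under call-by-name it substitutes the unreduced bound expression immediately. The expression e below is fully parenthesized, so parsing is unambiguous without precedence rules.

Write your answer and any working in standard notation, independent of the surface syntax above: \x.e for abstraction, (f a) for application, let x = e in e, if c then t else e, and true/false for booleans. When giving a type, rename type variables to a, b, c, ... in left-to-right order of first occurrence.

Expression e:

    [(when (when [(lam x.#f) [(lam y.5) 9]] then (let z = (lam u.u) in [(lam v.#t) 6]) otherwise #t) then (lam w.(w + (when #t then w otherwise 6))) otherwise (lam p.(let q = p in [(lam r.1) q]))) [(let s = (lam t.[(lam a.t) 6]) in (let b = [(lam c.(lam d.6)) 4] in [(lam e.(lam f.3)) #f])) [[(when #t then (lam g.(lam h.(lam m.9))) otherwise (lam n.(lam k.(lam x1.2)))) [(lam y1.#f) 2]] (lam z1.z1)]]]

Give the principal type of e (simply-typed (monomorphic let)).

Answer: Int

Working:
\x._ : a -> Bool
\y._ : b -> Int
  unify b -> Int ~ Int -> c
  unify b ~ Int
  unify Int ~ c
_ _ : Int
  unify a -> Bool ~ Int -> d
  unify a ~ Int
  unify Bool ~ d
_ _ : Bool
  unify Bool ~ Bool
u : e
\u._ : e -> e
let z : e -> e
\v._ : f -> Bool
  unify f -> Bool ~ Int -> g
  unify f ~ Int
  unify Bool ~ g
_ _ : Bool
  unify Bool ~ Bool
  unify Bool ~ Bool
w : h
  unify h ~ Int
  unify Bool ~ Bool
w : Int
  unify Int ~ Int
  unify Int ~ Int
\w._ : Int -> Int
p : i
let q : i
\r._ : j -> Int
q : i
  unify j -> Int ~ i -> k
  unify j ~ i
  unify Int ~ k
_ _ : Int
\p._ : i -> Int
  unify Int -> Int ~ i -> Int
  unify Int ~ i
  unify Int ~ Int
t : l
\a._ : m -> l
  unify m -> l ~ Int -> n
  unify m ~ Int
  unify l ~ n
_ _ : n
\t._ : n -> n
let s : n -> n
\d._ : p -> Int
\c._ : o -> p -> Int
  unify o -> p -> Int ~ Int -> q
  unify o ~ Int
  unify p -> Int ~ q
_ _ : p -> Int
let b : p -> Int
\f._ : s -> Int
\e._ : r -> s -> Int
  unify r -> s -> Int ~ Bool -> t
  unify r ~ Bool
  unify s -> Int ~ t
_ _ : s -> Int
  unify Bool ~ Bool
\m._ : w -> Int
\h._ : v -> w -> Int
\g._ : u -> v -> w -> Int
\x1._ : z -> Int
\k._ : y -> z -> Int
\n._ : x -> y -> z -> Int
  unify u -> v -> w -> Int ~ x -> y -> z -> Int
  unify u ~ x
  unify v -> w -> Int ~ y -> z -> Int
  unify v ~ y
  unify w -> Int ~ z -> Int
  unify w ~ z
  unify Int ~ Int
\y1._ : t26 -> Bool
  unify t26 -> Bool ~ Int -> t27
  unify t26 ~ Int
  unify Bool ~ t27
_ _ : Bool
  unify x -> y -> z -> Int ~ Bool -> t28
  unify x ~ Bool
  unify y -> z -> Int ~ t28
_ _ : y -> z -> Int
z1 : t29
\z1._ : t29 -> t29
  unify y -> z -> Int ~ (t29 -> t29) -> t30
  unify y ~ t29 -> t29
  unify z -> Int ~ t30
_ _ : z -> Int
  unify s -> Int ~ (z -> Int) -> t31
  unify s ~ z -> Int
  unify Int ~ t31
_ _ : Int
  unify Int -> Int ~ Int -> t32
  unify Int ~ Int
  unify Int ~ t32
_ _ : Int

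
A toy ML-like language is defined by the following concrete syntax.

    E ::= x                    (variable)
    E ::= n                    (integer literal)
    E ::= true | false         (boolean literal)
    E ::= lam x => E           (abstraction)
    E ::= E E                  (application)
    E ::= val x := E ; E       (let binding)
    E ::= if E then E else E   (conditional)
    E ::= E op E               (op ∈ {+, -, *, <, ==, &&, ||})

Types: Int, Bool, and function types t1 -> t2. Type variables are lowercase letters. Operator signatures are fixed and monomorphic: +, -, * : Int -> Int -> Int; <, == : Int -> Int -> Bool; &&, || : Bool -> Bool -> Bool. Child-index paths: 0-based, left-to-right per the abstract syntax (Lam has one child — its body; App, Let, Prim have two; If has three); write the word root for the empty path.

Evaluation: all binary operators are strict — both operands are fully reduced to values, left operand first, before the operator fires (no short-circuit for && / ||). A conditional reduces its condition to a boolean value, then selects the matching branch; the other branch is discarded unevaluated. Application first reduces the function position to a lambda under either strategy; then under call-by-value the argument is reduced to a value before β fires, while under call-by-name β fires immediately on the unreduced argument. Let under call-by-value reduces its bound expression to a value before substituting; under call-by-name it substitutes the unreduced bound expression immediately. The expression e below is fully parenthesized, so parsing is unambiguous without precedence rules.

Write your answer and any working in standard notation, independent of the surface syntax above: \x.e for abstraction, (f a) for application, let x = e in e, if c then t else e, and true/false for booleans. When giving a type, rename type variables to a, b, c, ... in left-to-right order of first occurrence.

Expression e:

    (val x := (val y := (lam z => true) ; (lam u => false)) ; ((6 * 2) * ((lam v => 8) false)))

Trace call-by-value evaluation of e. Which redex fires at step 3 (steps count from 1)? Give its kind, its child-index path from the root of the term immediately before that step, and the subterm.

Trace:
step 0: (let x = (let y = (\z.true) in (\u.false)) in ((6 * 2) * ((\v.8) false)))
step 1: [let@0] (let x = (\u.false) in ((6 * 2) * ((\v.8) false)))
step 2: [let@root] ((6 * 2) * ((\v.8) false))
step 3: [delta@0] (12 * ((\v.8) false))

Answer: delta at 0 : (6 * 2)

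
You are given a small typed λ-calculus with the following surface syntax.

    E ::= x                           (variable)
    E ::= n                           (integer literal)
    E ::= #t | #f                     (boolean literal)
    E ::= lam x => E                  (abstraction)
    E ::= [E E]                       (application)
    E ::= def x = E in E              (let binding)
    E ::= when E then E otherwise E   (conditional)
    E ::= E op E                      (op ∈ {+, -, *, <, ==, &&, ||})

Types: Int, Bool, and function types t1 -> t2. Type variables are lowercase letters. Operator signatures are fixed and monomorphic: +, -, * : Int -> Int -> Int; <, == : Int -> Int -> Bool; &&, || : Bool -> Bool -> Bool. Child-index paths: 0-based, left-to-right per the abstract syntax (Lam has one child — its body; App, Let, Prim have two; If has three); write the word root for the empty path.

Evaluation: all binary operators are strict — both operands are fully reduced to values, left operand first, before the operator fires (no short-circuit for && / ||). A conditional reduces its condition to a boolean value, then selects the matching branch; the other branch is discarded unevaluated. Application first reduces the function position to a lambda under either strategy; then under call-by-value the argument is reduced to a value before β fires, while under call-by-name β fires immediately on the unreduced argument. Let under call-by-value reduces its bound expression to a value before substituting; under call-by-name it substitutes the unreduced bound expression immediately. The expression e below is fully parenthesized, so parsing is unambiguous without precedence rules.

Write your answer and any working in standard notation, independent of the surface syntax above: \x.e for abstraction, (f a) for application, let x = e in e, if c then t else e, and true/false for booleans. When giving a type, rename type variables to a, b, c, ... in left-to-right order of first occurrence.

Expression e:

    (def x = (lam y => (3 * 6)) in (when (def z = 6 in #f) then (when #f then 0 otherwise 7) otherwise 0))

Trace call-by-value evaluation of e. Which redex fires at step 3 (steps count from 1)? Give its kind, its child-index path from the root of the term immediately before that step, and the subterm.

Working:
step 0: (let x = (\y.(3 * 6)) in (if (let z = 6 in false) then (if false then 0 else 7) else 0))
step 1: [let@root] (if (let z = 6 in false) then (if false then 0 else 7) else 0)
step 2: [let@0] (if false then (if false then 0 else 7) else 0)
step 3: [if@root] 0

Answer: if at root : (if false then (if false then 0 else 7) else 0)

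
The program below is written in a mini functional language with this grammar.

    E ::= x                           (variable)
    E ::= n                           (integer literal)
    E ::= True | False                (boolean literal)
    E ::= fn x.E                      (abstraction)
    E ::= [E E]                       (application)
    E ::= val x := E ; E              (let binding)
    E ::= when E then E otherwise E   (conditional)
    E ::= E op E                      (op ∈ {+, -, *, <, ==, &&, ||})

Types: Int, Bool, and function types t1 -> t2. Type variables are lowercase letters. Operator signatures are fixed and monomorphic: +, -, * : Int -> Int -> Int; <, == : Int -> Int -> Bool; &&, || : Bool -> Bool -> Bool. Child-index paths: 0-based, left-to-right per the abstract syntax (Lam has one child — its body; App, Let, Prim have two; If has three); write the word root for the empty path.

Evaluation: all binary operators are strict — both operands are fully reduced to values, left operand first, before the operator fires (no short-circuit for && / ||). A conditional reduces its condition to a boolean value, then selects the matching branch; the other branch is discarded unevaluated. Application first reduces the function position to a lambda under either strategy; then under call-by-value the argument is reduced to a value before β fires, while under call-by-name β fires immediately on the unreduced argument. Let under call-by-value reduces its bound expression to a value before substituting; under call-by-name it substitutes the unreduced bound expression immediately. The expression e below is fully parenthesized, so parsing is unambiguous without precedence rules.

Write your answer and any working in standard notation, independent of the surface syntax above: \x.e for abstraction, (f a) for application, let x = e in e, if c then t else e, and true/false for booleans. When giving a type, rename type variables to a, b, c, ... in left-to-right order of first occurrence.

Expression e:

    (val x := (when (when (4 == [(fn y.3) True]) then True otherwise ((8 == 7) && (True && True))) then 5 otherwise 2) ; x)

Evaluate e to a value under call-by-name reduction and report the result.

Working:
step 0: (let x = (if (if (4 == ((\y.3) true)) then true else ((8 == 7) && (true && true))) then 5 else 2) in x)
step 1: [let@root] (if (if (4 == ((\y.3) true)) then true else ((8 == 7) && (true && true))) then 5 else 2)
step 2: [beta@0.0.1] (if (if (4 == 3) then true else ((8 == 7) && (true && true))) then 5 else 2)
step 3: [delta@0.0] (if (if false then true else ((8 == 7) && (true && true))) then 5 else 2)
step 4: [if@0] (if ((8 == 7) && (true && true)) then 5 else 2)
step 5: [delta@0.0] (if (false && (true && true)) then 5 else 2)
step 6: [delta@0.1] (if (false && true) then 5 else 2)
step 7: [delta@0] (if false then 5 else 2)
step 8: [if@root] 2

Answer: 2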